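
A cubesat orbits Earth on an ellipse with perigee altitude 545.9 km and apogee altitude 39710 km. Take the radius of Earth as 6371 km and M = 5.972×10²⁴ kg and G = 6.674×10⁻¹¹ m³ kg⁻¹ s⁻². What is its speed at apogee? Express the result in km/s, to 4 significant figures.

μ = GM = 6.674×10⁻¹¹ × 5.972×10²⁴ = 3.986×10¹⁴ m³/s².
r_p = 6371 + 545.9 = 6916.9 km = 6.9169×10⁶ m.
r_a = 6371 + 39710 = 46081 km = 4.6081×10⁷ m.
Semi-major axis a = (r_p + r_a)/2 = 26499 km = 2.650×10⁷ m.
Vis-viva: v² = μ(2/r − 1/a) = 3.986×10¹⁴ × (4.340×10⁻⁸ − 3.774×10⁻⁸) = 2.258×10⁶ m²/s².
v = 1503 m/s = 1.503 km/s.

v ≈ 1.503 km/s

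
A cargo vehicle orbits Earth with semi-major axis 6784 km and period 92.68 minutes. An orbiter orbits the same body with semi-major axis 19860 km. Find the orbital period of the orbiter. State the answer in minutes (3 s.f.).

T₂ ≈ 464 minutes

Kepler's third law: T² ∝ a³, so T₂ = T₁ (a₂/a₁)^(3/2).
a₂/a₁ = 2.927, (a₂/a₁)^(3/2) = 5.009.
T₂ = 92.68 × 5.009 = 464.2 minutes.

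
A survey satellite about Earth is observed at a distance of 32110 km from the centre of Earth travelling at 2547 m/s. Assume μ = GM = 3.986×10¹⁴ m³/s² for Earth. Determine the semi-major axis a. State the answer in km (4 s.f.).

a ≈ 21730 km

r = 3.211×10⁷ m.
Vis-viva rearranged: 1/a = 2/r − v²/μ = 6.229×10⁻⁸ − 1.627×10⁻⁸ = 4.601×10⁻⁸ m⁻¹.
a = 2.173×10⁷ m = 21734 km.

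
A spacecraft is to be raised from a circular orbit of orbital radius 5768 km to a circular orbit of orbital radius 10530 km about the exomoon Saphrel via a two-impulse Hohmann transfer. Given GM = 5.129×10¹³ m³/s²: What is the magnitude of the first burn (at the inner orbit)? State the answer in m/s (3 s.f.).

Δv ≈ 408 m/s

r₁ = 5768 km = 5.768×10⁶ m.
r₂ = 10530 km = 1.053×10⁷ m.
Transfer ellipse a_t = (r₁ + r₂)/2 = 8.149×10⁶ m.
At r₁: circular v_c1 = √(μ/r₁) = 2982 m/s; transfer-periapsis v_p = √[μ(2/r₁ − 1/a_t)] = 3390 m/s.
Δv₁ = v_p − v_c1 = 407.8 m/s.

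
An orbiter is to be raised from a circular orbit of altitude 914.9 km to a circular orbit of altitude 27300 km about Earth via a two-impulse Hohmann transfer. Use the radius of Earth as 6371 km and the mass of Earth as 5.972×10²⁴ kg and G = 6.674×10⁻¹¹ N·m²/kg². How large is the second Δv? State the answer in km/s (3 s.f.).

Δv ≈ 1.39 km/s

μ = GM = 6.674×10⁻¹¹ × 5.972×10²⁴ = 3.986×10¹⁴ m³/s².
r₁ = 6371 + 914.9 = 7285.9 km = 7.2859×10⁶ m.
r₂ = 6371 + 27300 = 33671 km = 3.3671×10⁷ m.
Transfer ellipse a_t = (r₁ + r₂)/2 = 2.048×10⁷ m.
At r₁: circular v_c1 = √(μ/r₁) = 7396 m/s; transfer-perigee v_p = √[μ(2/r₁ − 1/a_t)] = 9484 m/s.
At r₂: circular v_c2 = √(μ/r₂) = 3441 m/s; transfer-apogee v_a = √[μ(2/r₂ − 1/a_t)] = 2052 m/s.
Δv₂ = v_c2 − v_a = 1388 m/s.
= 1.388 km/s.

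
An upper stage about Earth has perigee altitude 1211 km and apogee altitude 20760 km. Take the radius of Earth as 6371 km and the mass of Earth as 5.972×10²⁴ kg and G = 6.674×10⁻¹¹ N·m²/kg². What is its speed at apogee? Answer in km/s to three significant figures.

v ≈ 2.53 km/s

μ = GM = 6.674×10⁻¹¹ × 5.972×10²⁴ = 3.986×10¹⁴ m³/s².
r_p = 6371 + 1211 = 7582.0 km = 7.5820×10⁶ m.
r_a = 6371 + 20760 = 27131 km = 2.7131×10⁷ m.
Semi-major axis a = (r_p + r_a)/2 = 17356 km = 1.736×10⁷ m.
Vis-viva: v² = μ(2/r − 1/a) = 3.986×10¹⁴ × (7.372×10⁻⁸ − 5.762×10⁻⁸) = 6.417×10⁶ m²/s².
v = 2533 m/s = 2.533 km/s.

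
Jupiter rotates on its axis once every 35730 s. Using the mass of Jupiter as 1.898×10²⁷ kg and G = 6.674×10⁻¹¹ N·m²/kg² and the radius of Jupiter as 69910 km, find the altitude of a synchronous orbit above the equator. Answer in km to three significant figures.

μ = GM = 6.674×10⁻¹¹ × 1.898×10²⁷ = 1.267×10¹⁷ m³/s².
A synchronous orbit has period T, so by Kepler's third law a = (μT²/4π²)^(1/3).
μT²/4π² = 1.267×10¹⁷ × (3.573×10⁴)² / 39.48 = 4.096×10²⁴ m³.
a = 1.600×10⁸ m = 1.6000×10⁵ km.
Altitude h = a − R = 1.6000×10⁵ − 69910 = 90094 km.

h_sync ≈ 90100 km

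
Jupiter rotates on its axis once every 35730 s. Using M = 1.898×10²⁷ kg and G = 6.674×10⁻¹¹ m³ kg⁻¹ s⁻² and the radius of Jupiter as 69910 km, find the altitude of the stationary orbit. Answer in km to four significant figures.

μ = GM = 6.674×10⁻¹¹ × 1.898×10²⁷ = 1.267×10¹⁷ m³/s².
A synchronous orbit has period T, so by Kepler's third law a = (μT²/4π²)^(1/3).
μT²/4π² = 1.267×10¹⁷ × (3.573×10⁴)² / 39.48 = 4.096×10²⁴ m³.
a = 1.600×10⁸ m = 1.6000×10⁵ km.
Altitude h = a − R = 1.6000×10⁵ − 69910 = 90094 km.

h_sync ≈ 90090 km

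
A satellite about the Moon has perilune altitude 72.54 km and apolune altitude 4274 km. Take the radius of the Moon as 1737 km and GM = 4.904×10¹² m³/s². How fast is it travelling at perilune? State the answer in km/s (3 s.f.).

r_p = 1737 + 72.54 = 1809.5 km = 1.8095×10⁶ m.
r_a = 1737 + 4274 = 6011.0 km = 6.0110×10⁶ m.
Semi-major axis a = (r_p + r_a)/2 = 3910.3 km = 3.910×10⁶ m.
Vis-viva: v² = μ(2/r − 1/a) = 4.904×10¹² × (1.105×10⁻⁶ − 2.557×10⁻⁷) = 4.166×10⁶ m²/s².
v = 2041 m/s = 2.041 km/s.

v ≈ 2.04 km/s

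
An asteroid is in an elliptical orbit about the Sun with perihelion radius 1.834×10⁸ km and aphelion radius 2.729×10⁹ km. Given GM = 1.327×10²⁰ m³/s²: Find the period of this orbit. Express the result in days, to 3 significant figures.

Semi-major axis a = (r_p + r_a)/2 = (1.8340×10⁸ + 2.7290×10⁹)/2 = 1.4562×10⁹ km = 1.456×10¹² m.
By Kepler's third law T = 2π√(a³/μ) = 2π × 1.525×10⁸ = 9.585×10⁸ s.
= 11090 days.

T ≈ 11100 days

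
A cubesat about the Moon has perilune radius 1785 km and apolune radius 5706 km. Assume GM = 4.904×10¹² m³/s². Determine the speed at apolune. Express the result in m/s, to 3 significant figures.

Semi-major axis a = (r_p + r_a)/2 = 3745.5 km = 3.746×10⁶ m.
Vis-viva: v² = μ(2/r − 1/a) = 4.904×10¹² × (3.505×10⁻⁷ − 2.670×10⁻⁷) = 4.096×10⁵ m²/s².
v = 640.0 m/s.

v ≈ 640 m/s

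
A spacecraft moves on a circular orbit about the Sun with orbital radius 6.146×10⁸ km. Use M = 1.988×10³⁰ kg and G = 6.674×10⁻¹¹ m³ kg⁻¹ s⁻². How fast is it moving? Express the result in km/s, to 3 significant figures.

v ≈ 14.7 km/s

μ = GM = 6.674×10⁻¹¹ × 1.988×10³⁰ = 1.327×10²⁰ m³/s².
r = 6.146×10⁸ km = 6.146×10¹¹ m.
For a circular orbit v = √(μ/r) = √(1.327×10²⁰ / 6.146×10¹¹) = √(2.159×10⁸) = 14690 m/s.
That is 14.69 km/s.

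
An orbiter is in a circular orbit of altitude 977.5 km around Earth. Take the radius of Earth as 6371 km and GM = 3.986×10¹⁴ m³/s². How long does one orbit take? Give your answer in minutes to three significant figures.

r = 6371 + 977.5 = 7348.5 km = 7.3485×10⁶ m.
Kepler's third law: T = 2π√(r³/μ) = 2π√((7.348×10⁶)³ / 3.986×10¹⁴).
r³/μ = 9.955×10⁵ s², so T = 2π × 9.978×10² = 6.269×10³ s.
Converting: 6.269×10³ s ÷ 60.00 = 104.5 minutes.

T ≈ 104 minutes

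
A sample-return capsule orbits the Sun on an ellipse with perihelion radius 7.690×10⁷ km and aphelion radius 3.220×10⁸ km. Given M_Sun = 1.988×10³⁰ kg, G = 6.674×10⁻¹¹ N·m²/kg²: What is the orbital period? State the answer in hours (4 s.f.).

μ = GM = 6.674×10⁻¹¹ × 1.988×10³⁰ = 1.327×10²⁰ m³/s².
Semi-major axis a = (r_p + r_a)/2 = (7.6900×10⁷ + 3.2200×10⁸)/2 = 1.9945×10⁸ km = 1.994×10¹¹ m.
By Kepler's third law T = 2π√(a³/μ) = 2π × 7.733×10⁶ = 4.859×10⁷ s.
= 13500 hours.

T ≈ 13500 hours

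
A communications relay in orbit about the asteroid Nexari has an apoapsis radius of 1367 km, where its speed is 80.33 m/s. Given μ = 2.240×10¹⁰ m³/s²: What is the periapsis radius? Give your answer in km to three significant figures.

r_a = 1.367×10⁶ m.
Specific energy ε = v²/2 − μ/r = -1.316×10⁴ J/kg, so a = −μ/(2ε) = 8.511×10⁵ m.
The apsides satisfy r_p + r_a = 2a, so the periapsis radius is 2a − r_a = 3.352×10⁵ m = 335.15 km.

periapsis radius ≈ 335 km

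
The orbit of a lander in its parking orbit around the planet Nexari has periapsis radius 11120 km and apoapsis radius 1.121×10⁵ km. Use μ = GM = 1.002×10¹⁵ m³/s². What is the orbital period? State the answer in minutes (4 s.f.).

T ≈ 1600 minutes

Semi-major axis a = (r_p + r_a)/2 = (11120 + 1.1210×10⁵)/2 = 61610 km = 6.161×10⁷ m.
By Kepler's third law T = 2π√(a³/μ) = 2π × 1.528×10⁴ = 9.599×10⁴ s.
= 1600 minutes.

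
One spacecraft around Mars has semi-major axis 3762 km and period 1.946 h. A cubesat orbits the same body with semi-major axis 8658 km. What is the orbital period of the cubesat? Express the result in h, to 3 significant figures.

Kepler's third law: T² ∝ a³, so T₂ = T₁ (a₂/a₁)^(3/2).
a₂/a₁ = 2.301, (a₂/a₁)^(3/2) = 3.491.
T₂ = 1.946 × 3.491 = 6.794 h.

T₂ ≈ 6.79 h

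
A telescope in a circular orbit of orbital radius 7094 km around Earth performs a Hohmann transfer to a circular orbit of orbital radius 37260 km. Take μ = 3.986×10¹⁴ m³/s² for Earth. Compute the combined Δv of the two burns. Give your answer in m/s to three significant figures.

Δv_total ≈ 3640 m/s

r₁ = 7094 km = 7.094×10⁶ m.
r₂ = 37260 km = 3.726×10⁷ m.
Transfer ellipse a_t = (r₁ + r₂)/2 = 2.218×10⁷ m.
At r₁: circular v_c1 = √(μ/r₁) = 7496 m/s; transfer-perigee v_p = √[μ(2/r₁ − 1/a_t)] = 9716 m/s.
Δv₁ = v_p − v_c1 = 2220 m/s.
At r₂: circular v_c2 = √(μ/r₂) = 3271 m/s; transfer-apogee v_a = √[μ(2/r₂ − 1/a_t)] = 1850 m/s.
Δv₂ = v_c2 − v_a = 1421 m/s.
Total Δv = Δv₁ + Δv₂ = 3641 m/s.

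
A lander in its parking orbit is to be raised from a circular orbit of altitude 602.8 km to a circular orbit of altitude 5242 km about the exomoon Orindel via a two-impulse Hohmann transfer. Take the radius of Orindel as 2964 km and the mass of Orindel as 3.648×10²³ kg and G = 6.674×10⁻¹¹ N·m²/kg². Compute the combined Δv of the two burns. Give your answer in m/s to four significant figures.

μ = GM = 6.674×10⁻¹¹ × 3.648×10²³ = 2.435×10¹³ m³/s².
r₁ = 2964 + 602.8 = 3566.8 km = 3.5668×10⁶ m.
r₂ = 2964 + 5242 = 8206.0 km = 8.2060×10⁶ m.
Transfer ellipse a_t = (r₁ + r₂)/2 = 5.886×10⁶ m.
At r₁: circular v_c1 = √(μ/r₁) = 2613 m/s; transfer-periapsis v_p = √[μ(2/r₁ − 1/a_t)] = 3085 m/s.
Δv₁ = v_p − v_c1 = 472.1 m/s.
At r₂: circular v_c2 = √(μ/r₂) = 1722 m/s; transfer-apoapsis v_a = √[μ(2/r₂ − 1/a_t)] = 1341 m/s.
Δv₂ = v_c2 − v_a = 381.7 m/s.
Total Δv = Δv₁ + Δv₂ = 853.8 m/s.

Δv_total ≈ 853.8 m/s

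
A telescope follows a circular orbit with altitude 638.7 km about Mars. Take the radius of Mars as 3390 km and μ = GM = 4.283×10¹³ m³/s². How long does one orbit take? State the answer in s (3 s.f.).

T ≈ 7760 s

r = 3390 + 638.7 = 4028.7 km = 4.0287×10⁶ m.
Kepler's third law: T = 2π√(r³/μ) = 2π√((4.029×10⁶)³ / 4.283×10¹³).
r³/μ = 1.527×10⁶ s², so T = 2π × 1.236×10³ = 7.763×10³ s.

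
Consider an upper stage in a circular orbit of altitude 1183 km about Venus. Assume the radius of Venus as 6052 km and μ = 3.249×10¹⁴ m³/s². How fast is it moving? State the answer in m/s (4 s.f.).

v ≈ 6701 m/s

r = 6052 + 1183 = 7235.0 km = 7.2350×10⁶ m.
For a circular orbit v = √(μ/r) = √(3.249×10¹⁴ / 7.235×10⁶) = √(4.491×10⁷) = 6701 m/s.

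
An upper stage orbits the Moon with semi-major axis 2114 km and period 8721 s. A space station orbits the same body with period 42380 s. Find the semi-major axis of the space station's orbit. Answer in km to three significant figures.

Kepler's third law: a³ ∝ T², so a₂ = a₁ (T₂/T₁)^(2/3).
T₂/T₁ = 4.860, (T₂/T₁)^(2/3) = 2.869.
a₂ = 2114 × 2.869 = 6065 km.

a₂ ≈ 6070 km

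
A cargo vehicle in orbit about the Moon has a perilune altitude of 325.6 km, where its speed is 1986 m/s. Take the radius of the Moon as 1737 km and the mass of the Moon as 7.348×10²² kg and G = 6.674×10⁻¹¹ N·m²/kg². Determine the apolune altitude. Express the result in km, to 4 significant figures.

μ = GM = 6.674×10⁻¹¹ × 7.348×10²² = 4.904×10¹² m³/s².
r_p = 1737 + 325.6 = 2062.6 km = 2.063×10⁶ m.
Specific energy ε = v²/2 − μ/r = -4.055×10⁵ J/kg, so a = −μ/(2ε) = 6.047×10⁶ m.
The apsides satisfy r_p + r_a = 2a, so the apolune radius is 2a − r_p = 1.003×10⁷ m = 10031 km.
Apolune altitude = 10031 − 1737 = 8293.9 km.

apolune altitude ≈ 8294 km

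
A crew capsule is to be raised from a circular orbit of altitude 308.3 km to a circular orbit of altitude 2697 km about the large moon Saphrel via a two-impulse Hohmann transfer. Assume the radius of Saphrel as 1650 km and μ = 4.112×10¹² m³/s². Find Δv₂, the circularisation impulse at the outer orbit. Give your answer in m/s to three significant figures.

Δv ≈ 206 m/s

r₁ = 1650 + 308.3 = 1958.3 km = 1.9583×10⁶ m.
r₂ = 1650 + 2697 = 4347.0 km = 4.3470×10⁶ m.
Transfer ellipse a_t = (r₁ + r₂)/2 = 3.153×10⁶ m.
At r₁: circular v_c1 = √(μ/r₁) = 1449 m/s; transfer-periapsis v_p = √[μ(2/r₁ − 1/a_t)] = 1702 m/s.
At r₂: circular v_c2 = √(μ/r₂) = 972.6 m/s; transfer-apoapsis v_a = √[μ(2/r₂ − 1/a_t)] = 766.5 m/s.
Δv₂ = v_c2 − v_a = 206.1 m/s.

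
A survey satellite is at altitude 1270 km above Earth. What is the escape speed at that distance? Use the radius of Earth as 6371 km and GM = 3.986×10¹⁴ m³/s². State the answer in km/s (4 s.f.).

v_esc ≈ 10.21 km/s

r = 6371 + 1270 = 7641.0 km = 7.6410×10⁶ m.
Escape speed v_esc = √(2μ/r) = √(2 × 3.986×10¹⁴ / 7.641×10⁶) = √(1.043×10⁸) = 10210 m/s.
= 10.21 km/s.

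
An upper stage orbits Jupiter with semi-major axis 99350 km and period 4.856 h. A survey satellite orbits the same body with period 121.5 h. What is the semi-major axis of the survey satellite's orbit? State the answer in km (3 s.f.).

Kepler's third law: a³ ∝ T², so a₂ = a₁ (T₂/T₁)^(2/3).
T₂/T₁ = 25.02, (T₂/T₁)^(2/3) = 8.555.
a₂ = 99350 × 8.555 = 8.499×10⁵ km.

a₂ ≈ 8.50×10⁵ km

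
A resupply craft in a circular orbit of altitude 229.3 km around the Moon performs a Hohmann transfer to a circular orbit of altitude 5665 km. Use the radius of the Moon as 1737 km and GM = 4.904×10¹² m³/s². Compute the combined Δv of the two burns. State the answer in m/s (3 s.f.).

Δv_total ≈ 693 m/s

r₁ = 1737 + 229.3 = 1966.3 km = 1.9663×10⁶ m.
r₂ = 1737 + 5665 = 7402.0 km = 7.4020×10⁶ m.
Transfer ellipse a_t = (r₁ + r₂)/2 = 4.684×10⁶ m.
At r₁: circular v_c1 = √(μ/r₁) = 1579 m/s; transfer-perilune v_p = √[μ(2/r₁ − 1/a_t)] = 1985 m/s.
Δv₁ = v_p − v_c1 = 406.0 m/s.
At r₂: circular v_c2 = √(μ/r₂) = 814.0 m/s; transfer-apolune v_a = √[μ(2/r₂ − 1/a_t)] = 527.4 m/s.
Δv₂ = v_c2 − v_a = 286.6 m/s.
Total Δv = Δv₁ + Δv₂ = 692.6 m/s.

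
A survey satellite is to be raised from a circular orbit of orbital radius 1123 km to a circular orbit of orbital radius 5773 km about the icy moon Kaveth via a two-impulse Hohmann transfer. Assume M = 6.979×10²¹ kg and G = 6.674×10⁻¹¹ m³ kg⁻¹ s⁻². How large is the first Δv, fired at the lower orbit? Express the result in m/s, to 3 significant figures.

μ = GM = 6.674×10⁻¹¹ × 6.979×10²¹ = 4.658×10¹¹ m³/s².
r₁ = 1123 km = 1.123×10⁶ m.
r₂ = 5773 km = 5.773×10⁶ m.
Transfer ellipse a_t = (r₁ + r₂)/2 = 3.448×10⁶ m.
At r₁: circular v_c1 = √(μ/r₁) = 644.0 m/s; transfer-periapsis v_p = √[μ(2/r₁ − 1/a_t)] = 833.3 m/s.
Δv₁ = v_p − v_c1 = 189.3 m/s.

Δv ≈ 189 m/s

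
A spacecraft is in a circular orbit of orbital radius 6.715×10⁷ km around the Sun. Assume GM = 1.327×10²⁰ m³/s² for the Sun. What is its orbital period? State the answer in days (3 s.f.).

r = 6.715×10⁷ km = 6.715×10¹⁰ m.
Kepler's third law: T = 2π√(r³/μ) = 2π√((6.715×10¹⁰)³ / 1.327×10²⁰).
r³/μ = 2.282×10¹² s², so T = 2π × 1.511×10⁶ = 9.491×10⁶ s.
Converting: 9.491×10⁶ s ÷ 86400 = 109.8 days.

T ≈ 110 days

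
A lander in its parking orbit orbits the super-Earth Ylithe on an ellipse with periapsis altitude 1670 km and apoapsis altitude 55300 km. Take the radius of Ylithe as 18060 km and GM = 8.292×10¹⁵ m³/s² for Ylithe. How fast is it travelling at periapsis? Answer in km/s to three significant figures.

v ≈ 25.7 km/s

r_p = 18060 + 1670 = 19730 km = 1.9730×10⁷ m.
r_a = 18060 + 55300 = 73360 km = 7.3360×10⁷ m.
Semi-major axis a = (r_p + r_a)/2 = 46545 km = 4.654×10⁷ m.
Vis-viva: v² = μ(2/r − 1/a) = 8.292×10¹⁵ × (1.014×10⁻⁷ − 2.148×10⁻⁸) = 6.624×10⁸ m²/s².
v = 25740 m/s = 25.74 km/s.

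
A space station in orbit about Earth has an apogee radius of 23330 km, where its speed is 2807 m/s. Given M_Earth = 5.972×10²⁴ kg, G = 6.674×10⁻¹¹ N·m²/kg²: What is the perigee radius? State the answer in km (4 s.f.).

μ = GM = 6.674×10⁻¹¹ × 5.972×10²⁴ = 3.986×10¹⁴ m³/s².
r_a = 2.333×10⁷ m.
Specific energy ε = v²/2 − μ/r = -1.314×10⁷ J/kg, so a = −μ/(2ε) = 1.516×10⁷ m.
The apsides satisfy r_p + r_a = 2a, so the perigee radius is 2a − r_a = 6.992×10⁶ m = 6992.4 km.

perigee radius ≈ 6992 km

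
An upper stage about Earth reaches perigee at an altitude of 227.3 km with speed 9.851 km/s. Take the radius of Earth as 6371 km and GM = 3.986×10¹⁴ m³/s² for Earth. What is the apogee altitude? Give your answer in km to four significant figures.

r_p = 6371 + 227.3 = 6598.3 km = 6.598×10⁶ m.
Specific energy ε = v²/2 − μ/r = -1.189×10⁷ J/kg, so a = −μ/(2ε) = 1.676×10⁷ m.
The apsides satisfy r_p + r_a = 2a, so the apogee radius is 2a − r_p = 2.693×10⁷ m = 26930 km.
Apogee altitude = 26930 − 6371 = 20559 km.

apogee altitude ≈ 20560 km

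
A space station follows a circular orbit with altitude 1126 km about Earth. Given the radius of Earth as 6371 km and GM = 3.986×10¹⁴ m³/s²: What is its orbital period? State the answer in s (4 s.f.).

T ≈ 6460 s

r = 6371 + 1126 = 7497.0 km = 7.4970×10⁶ m.
Kepler's third law: T = 2π√(r³/μ) = 2π√((7.497×10⁶)³ / 3.986×10¹⁴).
r³/μ = 1.057×10⁶ s², so T = 2π × 1.028×10³ = 6.460×10³ s.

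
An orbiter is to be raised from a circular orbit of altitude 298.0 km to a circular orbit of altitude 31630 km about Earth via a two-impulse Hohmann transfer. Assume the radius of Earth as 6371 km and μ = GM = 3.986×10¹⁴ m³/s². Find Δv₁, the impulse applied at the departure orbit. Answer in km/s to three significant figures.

Δv ≈ 2.35 km/s

r₁ = 6371 + 298.0 = 6669.0 km = 6.6690×10⁶ m.
r₂ = 6371 + 31630 = 38001 km = 3.8001×10⁷ m.
Transfer ellipse a_t = (r₁ + r₂)/2 = 2.234×10⁷ m.
At r₁: circular v_c1 = √(μ/r₁) = 7731 m/s; transfer-perigee v_p = √[μ(2/r₁ − 1/a_t)] = 10080 m/s.
Δv₁ = v_p − v_c1 = 2353 m/s.
= 2.353 km/s.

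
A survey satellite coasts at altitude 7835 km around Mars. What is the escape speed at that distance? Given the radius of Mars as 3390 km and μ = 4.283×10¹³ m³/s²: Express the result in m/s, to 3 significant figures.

v_esc ≈ 2760 m/s

r = 3390 + 7835 = 11225 km = 1.1225×10⁷ m.
Escape speed v_esc = √(2μ/r) = √(2 × 4.283×10¹³ / 1.122×10⁷) = √(7.631×10⁶) = 2762 m/s.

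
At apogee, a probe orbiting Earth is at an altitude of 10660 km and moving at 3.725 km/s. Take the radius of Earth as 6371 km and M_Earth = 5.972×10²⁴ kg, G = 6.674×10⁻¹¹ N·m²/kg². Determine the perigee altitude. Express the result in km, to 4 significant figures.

μ = GM = 6.674×10⁻¹¹ × 5.972×10²⁴ = 3.986×10¹⁴ m³/s².
r_a = 6371 + 10660 = 17031 km = 1.703×10⁷ m.
Specific energy ε = v²/2 − μ/r = -1.646×10⁷ J/kg, so a = −μ/(2ε) = 1.210×10⁷ m.
The apsides satisfy r_p + r_a = 2a, so the perigee radius is 2a − r_a = 7.176×10⁶ m = 7176.4 km.
Perigee altitude = 7176.4 − 6371 = 805.36 km.

perigee altitude ≈ 805.4 km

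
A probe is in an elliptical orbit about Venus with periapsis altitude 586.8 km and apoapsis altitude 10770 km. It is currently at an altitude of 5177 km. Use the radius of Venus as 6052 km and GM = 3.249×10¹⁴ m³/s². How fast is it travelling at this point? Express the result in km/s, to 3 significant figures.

v ≈ 5.49 km/s

r_p = 6052 + 586.8 = 6638.8 km = 6.6388×10⁶ m.
r_a = 6052 + 10770 = 16822 km = 1.6822×10⁷ m.
r = 6052 + 5177 = 11229 km = 1.123×10⁷ m.
Semi-major axis a = (r_p + r_a)/2 = 11730 km = 1.173×10⁷ m.
Vis-viva: v² = μ(2/r − 1/a) = 3.249×10¹⁴ × (1.781×10⁻⁷ − 8.525×10⁻⁸) = 3.017×10⁷ m²/s².
v = 5493 m/s = 5.493 km/s.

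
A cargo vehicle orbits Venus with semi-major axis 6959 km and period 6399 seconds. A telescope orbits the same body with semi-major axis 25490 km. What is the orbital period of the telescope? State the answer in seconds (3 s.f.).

Kepler's third law: T² ∝ a³, so T₂ = T₁ (a₂/a₁)^(3/2).
a₂/a₁ = 3.663, (a₂/a₁)^(3/2) = 7.010.
T₂ = 6399 × 7.010 = 44860 seconds.

T₂ ≈ 44900 seconds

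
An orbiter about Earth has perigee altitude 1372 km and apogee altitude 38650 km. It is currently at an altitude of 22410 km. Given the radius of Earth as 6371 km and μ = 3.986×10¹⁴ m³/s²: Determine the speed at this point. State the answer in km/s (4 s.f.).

v ≈ 3.548 km/s

r_p = 6371 + 1372 = 7743.0 km = 7.7430×10⁶ m.
r_a = 6371 + 38650 = 45021 km = 4.5021×10⁷ m.
r = 6371 + 22410 = 28781 km = 2.878×10⁷ m.
Semi-major axis a = (r_p + r_a)/2 = 26382 km = 2.638×10⁷ m.
Vis-viva: v² = μ(2/r − 1/a) = 3.986×10¹⁴ × (6.949×10⁻⁸ − 3.790×10⁻⁸) = 1.259×10⁷ m²/s².
v = 3548 m/s = 3.548 km/s.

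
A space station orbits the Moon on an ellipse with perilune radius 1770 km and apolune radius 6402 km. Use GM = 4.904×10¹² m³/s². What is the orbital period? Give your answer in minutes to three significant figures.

Semi-major axis a = (r_p + r_a)/2 = (1770.0 + 6402.0)/2 = 4086.0 km = 4.086×10⁶ m.
By Kepler's third law T = 2π√(a³/μ) = 2π × 3.730×10³ = 2.343×10⁴ s.
= 390.6 minutes.

T ≈ 391 minutes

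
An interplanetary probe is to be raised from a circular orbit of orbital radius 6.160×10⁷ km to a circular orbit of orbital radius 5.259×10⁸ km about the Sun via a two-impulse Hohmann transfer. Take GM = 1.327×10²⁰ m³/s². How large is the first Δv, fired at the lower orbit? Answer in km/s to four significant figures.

Δv ≈ 15.69 km/s

r₁ = 6.160×10⁷ km = 6.160×10¹⁰ m.
r₂ = 5.259×10⁸ km = 5.259×10¹¹ m.
Transfer ellipse a_t = (r₁ + r₂)/2 = 2.938×10¹¹ m.
At r₁: circular v_c1 = √(μ/r₁) = 46410 m/s; transfer-perihelion v_p = √[μ(2/r₁ − 1/a_t)] = 62100 m/s.
Δv₁ = v_p − v_c1 = 15690 m/s.
= 15.69 km/s.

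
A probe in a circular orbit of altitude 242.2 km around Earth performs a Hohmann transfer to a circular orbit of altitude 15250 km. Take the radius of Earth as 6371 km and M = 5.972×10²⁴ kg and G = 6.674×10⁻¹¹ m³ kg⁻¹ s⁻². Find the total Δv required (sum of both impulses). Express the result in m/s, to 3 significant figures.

μ = GM = 6.674×10⁻¹¹ × 5.972×10²⁴ = 3.986×10¹⁴ m³/s².
r₁ = 6371 + 242.2 = 6613.2 km = 6.6132×10⁶ m.
r₂ = 6371 + 15250 = 21621 km = 2.1621×10⁷ m.
Transfer ellipse a_t = (r₁ + r₂)/2 = 1.412×10⁷ m.
At r₁: circular v_c1 = √(μ/r₁) = 7763 m/s; transfer-perigee v_p = √[μ(2/r₁ − 1/a_t)] = 9608 m/s.
Δv₁ = v_p − v_c1 = 1844 m/s.
At r₂: circular v_c2 = √(μ/r₂) = 4294 m/s; transfer-apogee v_a = √[μ(2/r₂ − 1/a_t)] = 2939 m/s.
Δv₂ = v_c2 − v_a = 1355 m/s.
Total Δv = Δv₁ + Δv₂ = 3199 m/s.

Δv_total ≈ 3200 m/s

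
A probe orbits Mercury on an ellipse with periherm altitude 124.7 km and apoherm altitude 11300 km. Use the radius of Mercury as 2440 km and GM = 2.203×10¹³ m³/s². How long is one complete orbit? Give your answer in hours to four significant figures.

r_p = 2440 + 124.7 = 2564.7 km = 2.5647×10⁶ m.
r_a = 2440 + 11300 = 13740 km = 1.3740×10⁷ m.
Semi-major axis a = (r_p + r_a)/2 = (2564.7 + 13740)/2 = 8152.4 km = 8.152×10⁶ m.
By Kepler's third law T = 2π√(a³/μ) = 2π × 4.959×10³ = 3.116×10⁴ s.
= 8.656 hours.

T ≈ 8.656 hours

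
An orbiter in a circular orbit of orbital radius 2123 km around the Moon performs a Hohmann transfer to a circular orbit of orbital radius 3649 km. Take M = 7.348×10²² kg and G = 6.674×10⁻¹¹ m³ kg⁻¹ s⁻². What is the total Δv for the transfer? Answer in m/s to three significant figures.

μ = GM = 6.674×10⁻¹¹ × 7.348×10²² = 4.904×10¹² m³/s².
r₁ = 2123 km = 2.123×10⁶ m.
r₂ = 3649 km = 3.649×10⁶ m.
Transfer ellipse a_t = (r₁ + r₂)/2 = 2.886×10⁶ m.
At r₁: circular v_c1 = √(μ/r₁) = 1520 m/s; transfer-perilune v_p = √[μ(2/r₁ − 1/a_t)] = 1709 m/s.
Δv₁ = v_p − v_c1 = 189.1 m/s.
At r₂: circular v_c2 = √(μ/r₂) = 1159 m/s; transfer-apolune v_a = √[μ(2/r₂ − 1/a_t)] = 994.3 m/s.
Δv₂ = v_c2 − v_a = 165.0 m/s.
Total Δv = Δv₁ + Δv₂ = 354.1 m/s.

Δv_total ≈ 354 m/s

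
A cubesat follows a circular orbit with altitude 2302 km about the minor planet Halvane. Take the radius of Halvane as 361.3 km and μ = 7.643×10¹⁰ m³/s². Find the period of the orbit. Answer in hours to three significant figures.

T ≈ 27.4 hours

r = 361.3 + 2302 = 2663.3 km = 2.6633×10⁶ m.
Kepler's third law: T = 2π√(r³/μ) = 2π√((2.663×10⁶)³ / 7.643×10¹⁰).
r³/μ = 2.472×10⁸ s², so T = 2π × 1.572×10⁴ = 9.878×10⁴ s.
Converting: 9.878×10⁴ s ÷ 3600 = 27.44 hours.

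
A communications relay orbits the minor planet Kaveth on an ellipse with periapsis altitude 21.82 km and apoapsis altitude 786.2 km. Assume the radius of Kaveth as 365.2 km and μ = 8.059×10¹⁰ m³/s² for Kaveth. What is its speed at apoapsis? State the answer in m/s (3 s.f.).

v ≈ 188 m/s

r_p = 365.2 + 21.82 = 387.02 km = 3.8702×10⁵ m.
r_a = 365.2 + 786.2 = 1151.4 km = 1.1514×10⁶ m.
Semi-major axis a = (r_p + r_a)/2 = 769.21 km = 7.692×10⁵ m.
Vis-viva: v² = μ(2/r − 1/a) = 8.059×10¹⁰ × (1.737×10⁻⁶ − 1.300×10⁻⁶) = 3.522×10⁴ m²/s².
v = 187.7 m/s.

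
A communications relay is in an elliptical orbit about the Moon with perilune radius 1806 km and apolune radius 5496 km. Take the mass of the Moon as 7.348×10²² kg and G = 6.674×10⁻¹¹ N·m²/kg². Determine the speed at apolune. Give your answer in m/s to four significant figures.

v ≈ 664.4 m/s

μ = GM = 6.674×10⁻¹¹ × 7.348×10²² = 4.904×10¹² m³/s².
Semi-major axis a = (r_p + r_a)/2 = 3651.0 km = 3.651×10⁶ m.
Vis-viva: v² = μ(2/r − 1/a) = 4.904×10¹² × (3.639×10⁻⁷ − 2.739×10⁻⁷) = 4.414×10⁵ m²/s².
v = 664.4 m/s.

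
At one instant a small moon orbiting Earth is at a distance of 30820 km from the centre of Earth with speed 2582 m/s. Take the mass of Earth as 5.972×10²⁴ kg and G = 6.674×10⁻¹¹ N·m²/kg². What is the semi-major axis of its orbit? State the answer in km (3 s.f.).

μ = GM = 6.674×10⁻¹¹ × 5.972×10²⁴ = 3.986×10¹⁴ m³/s².
r = 3.082×10⁷ m.
Vis-viva rearranged: 1/a = 2/r − v²/μ = 6.489×10⁻⁸ − 1.673×10⁻⁸ = 4.817×10⁻⁸ m⁻¹.
a = 2.076×10⁷ m = 20761 km.

a ≈ 20800 km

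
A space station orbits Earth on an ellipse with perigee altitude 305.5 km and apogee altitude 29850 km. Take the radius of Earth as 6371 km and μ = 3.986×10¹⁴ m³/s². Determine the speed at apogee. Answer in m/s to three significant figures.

r_p = 6371 + 305.5 = 6676.5 km = 6.6765×10⁶ m.
r_a = 6371 + 29850 = 36221 km = 3.6221×10⁷ m.
Semi-major axis a = (r_p + r_a)/2 = 21449 km = 2.145×10⁷ m.
Vis-viva: v² = μ(2/r − 1/a) = 3.986×10¹⁴ × (5.522×10⁻⁸ − 4.662×10⁻⁸) = 3.425×10⁶ m²/s².
v = 1851 m/s.

v ≈ 1850 m/s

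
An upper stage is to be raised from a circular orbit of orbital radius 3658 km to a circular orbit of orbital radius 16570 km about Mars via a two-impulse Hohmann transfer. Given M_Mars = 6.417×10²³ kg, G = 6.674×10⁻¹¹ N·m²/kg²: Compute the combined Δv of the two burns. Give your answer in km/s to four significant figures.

Δv_total ≈ 1.599 km/s

μ = GM = 6.674×10⁻¹¹ × 6.417×10²³ = 4.283×10¹³ m³/s².
r₁ = 3658 km = 3.658×10⁶ m.
r₂ = 16570 km = 1.657×10⁷ m.
Transfer ellipse a_t = (r₁ + r₂)/2 = 1.011×10⁷ m.
At r₁: circular v_c1 = √(μ/r₁) = 3422 m/s; transfer-periapsis v_p = √[μ(2/r₁ − 1/a_t)] = 4380 m/s.
Δv₁ = v_p − v_c1 = 958.0 m/s.
At r₂: circular v_c2 = √(μ/r₂) = 1608 m/s; transfer-apoapsis v_a = √[μ(2/r₂ − 1/a_t)] = 966.8 m/s.
Δv₂ = v_c2 − v_a = 640.8 m/s.
Total Δv = Δv₁ + Δv₂ = 1599 m/s = 1.599 km/s.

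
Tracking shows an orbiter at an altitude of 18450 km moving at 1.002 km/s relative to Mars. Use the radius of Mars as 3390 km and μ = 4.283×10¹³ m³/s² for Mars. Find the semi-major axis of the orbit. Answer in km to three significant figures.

r = 3390 + 18450 = 21840 km = 2.184×10⁷ m.
Vis-viva rearranged: 1/a = 2/r − v²/μ = 9.158×10⁻⁸ − 2.344×10⁻⁸ = 6.813×10⁻⁸ m⁻¹.
a = 1.468×10⁷ m = 14677 km.

a ≈ 14700 km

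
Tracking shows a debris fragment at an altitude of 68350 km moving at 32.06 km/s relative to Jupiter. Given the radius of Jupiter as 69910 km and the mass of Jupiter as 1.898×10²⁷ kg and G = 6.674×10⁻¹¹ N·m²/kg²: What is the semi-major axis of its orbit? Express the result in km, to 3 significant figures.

μ = GM = 6.674×10⁻¹¹ × 1.898×10²⁷ = 1.267×10¹⁷ m³/s².
r = 69910 + 68350 = 1.3826×10⁵ km = 1.383×10⁸ m.
Specific orbital energy ε = v²/2 − μ/r = (32060)²/2 − 1.267×10¹⁷/1.383×10⁸ = -4.023×10⁸ J/kg.
Since ε = −μ/(2a), a = −μ/(2ε) = 1.574×10⁸ m = 1.5745×10⁵ km.

a ≈ 1.57×10⁵ km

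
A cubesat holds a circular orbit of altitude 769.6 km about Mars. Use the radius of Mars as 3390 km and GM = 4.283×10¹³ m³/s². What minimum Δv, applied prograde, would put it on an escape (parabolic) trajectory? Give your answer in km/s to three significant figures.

r = 3390 + 769.6 = 4159.6 km = 4.1596×10⁶ m.
Circular speed v_c = √(μ/r) = 3209 m/s.
Escape speed v_esc = √(2μ/r) = √2 × v_c = 4538 m/s.
Δv = v_esc − v_c = 1329 m/s = 1.329 km/s.

Δv ≈ 1.33 km/s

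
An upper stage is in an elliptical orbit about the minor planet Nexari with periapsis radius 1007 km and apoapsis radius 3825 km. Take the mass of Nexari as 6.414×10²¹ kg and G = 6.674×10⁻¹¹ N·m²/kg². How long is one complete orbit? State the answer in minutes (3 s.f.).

μ = GM = 6.674×10⁻¹¹ × 6.414×10²¹ = 4.281×10¹¹ m³/s².
Semi-major axis a = (r_p + r_a)/2 = (1007.0 + 3825.0)/2 = 2416.0 km = 2.416×10⁶ m.
By Kepler's third law T = 2π√(a³/μ) = 2π × 5.740×10³ = 3.606×10⁴ s.
= 601.1 minutes.

T ≈ 601 minutes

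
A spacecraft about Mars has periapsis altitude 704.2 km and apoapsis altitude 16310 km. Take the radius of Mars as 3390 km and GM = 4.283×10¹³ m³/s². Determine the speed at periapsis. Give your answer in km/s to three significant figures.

v ≈ 4.16 km/s

r_p = 3390 + 704.2 = 4094.2 km = 4.0942×10⁶ m.
r_a = 3390 + 16310 = 19700 km = 1.9700×10⁷ m.
Semi-major axis a = (r_p + r_a)/2 = 11897 km = 1.190×10⁷ m.
Vis-viva: v² = μ(2/r − 1/a) = 4.283×10¹³ × (4.885×10⁻⁷ − 8.405×10⁻⁸) = 1.732×10⁷ m²/s².
v = 4162 m/s = 4.162 km/s.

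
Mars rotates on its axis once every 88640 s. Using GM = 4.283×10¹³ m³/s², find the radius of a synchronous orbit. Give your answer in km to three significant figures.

r_sync ≈ 20400 km

A synchronous orbit has period T, so by Kepler's third law a = (μT²/4π²)^(1/3).
μT²/4π² = 4.283×10¹³ × (8.864×10⁴)² / 39.48 = 8.524×10²¹ m³.
a = 2.043×10⁷ m = 20428 km.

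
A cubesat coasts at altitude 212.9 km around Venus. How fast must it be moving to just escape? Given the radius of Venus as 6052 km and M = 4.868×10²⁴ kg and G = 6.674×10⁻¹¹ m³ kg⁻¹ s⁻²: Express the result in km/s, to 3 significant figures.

μ = GM = 6.674×10⁻¹¹ × 4.868×10²⁴ = 3.249×10¹⁴ m³/s².
r = 6052 + 212.9 = 6264.9 km = 6.2649×10⁶ m.
Escape speed v_esc = √(2μ/r) = √(2 × 3.249×10¹⁴ / 6.265×10⁶) = √(1.037×10⁸) = 10180 m/s.
= 10.18 km/s.

v_esc ≈ 10.2 km/s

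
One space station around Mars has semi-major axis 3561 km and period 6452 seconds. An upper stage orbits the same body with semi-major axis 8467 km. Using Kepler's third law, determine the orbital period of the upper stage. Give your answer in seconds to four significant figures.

Kepler's third law: T² ∝ a³, so T₂ = T₁ (a₂/a₁)^(3/2).
a₂/a₁ = 2.378, (a₂/a₁)^(3/2) = 3.666.
T₂ = 6452 × 3.666 = 23660 seconds.

T₂ ≈ 23660 seconds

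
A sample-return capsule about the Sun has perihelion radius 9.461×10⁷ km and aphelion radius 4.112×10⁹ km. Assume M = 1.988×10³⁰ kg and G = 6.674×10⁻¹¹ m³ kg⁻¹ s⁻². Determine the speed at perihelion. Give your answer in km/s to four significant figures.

v ≈ 52.36 km/s

μ = GM = 6.674×10⁻¹¹ × 1.988×10³⁰ = 1.327×10²⁰ m³/s².
Semi-major axis a = (r_p + r_a)/2 = 2.1033×10⁹ km = 2.103×10¹² m.
Vis-viva: v² = μ(2/r − 1/a) = 1.327×10²⁰ × (2.114×10⁻¹¹ − 4.754×10⁻¹³) = 2.742×10⁹ m²/s².
v = 52360 m/s = 52.36 km/s.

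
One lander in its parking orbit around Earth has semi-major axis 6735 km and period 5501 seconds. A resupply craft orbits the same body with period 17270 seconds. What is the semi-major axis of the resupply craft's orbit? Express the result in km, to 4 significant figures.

a₂ ≈ 14440 km

Kepler's third law: a³ ∝ T², so a₂ = a₁ (T₂/T₁)^(2/3).
T₂/T₁ = 3.139, (T₂/T₁)^(2/3) = 2.144.
a₂ = 6735 × 2.144 = 14440 km.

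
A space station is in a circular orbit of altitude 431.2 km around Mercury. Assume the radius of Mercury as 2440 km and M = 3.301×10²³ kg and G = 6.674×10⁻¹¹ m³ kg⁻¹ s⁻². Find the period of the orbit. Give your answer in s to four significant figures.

T ≈ 6513 s

μ = GM = 6.674×10⁻¹¹ × 3.301×10²³ = 2.203×10¹³ m³/s².
r = 2440 + 431.2 = 2871.2 km = 2.8712×10⁶ m.
Kepler's third law: T = 2π√(r³/μ) = 2π√((2.871×10⁶)³ / 2.203×10¹³).
r³/μ = 1.074×10⁶ s², so T = 2π × 1.037×10³ = 6.513×10³ s.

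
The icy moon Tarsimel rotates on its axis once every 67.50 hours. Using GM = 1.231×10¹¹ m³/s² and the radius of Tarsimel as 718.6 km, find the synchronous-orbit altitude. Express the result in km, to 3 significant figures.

T = 67.50 hours = 2.430×10⁵ s.
A synchronous orbit has period T, so by Kepler's third law a = (μT²/4π²)^(1/3).
μT²/4π² = 1.231×10¹¹ × (2.430×10⁵)² / 39.48 = 1.841×10²⁰ m³.
a = 5.689×10⁶ m = 5689.0 km.
Altitude h = a − R = 5689.0 − 718.6 = 4970.4 km.

h_sync ≈ 4970 km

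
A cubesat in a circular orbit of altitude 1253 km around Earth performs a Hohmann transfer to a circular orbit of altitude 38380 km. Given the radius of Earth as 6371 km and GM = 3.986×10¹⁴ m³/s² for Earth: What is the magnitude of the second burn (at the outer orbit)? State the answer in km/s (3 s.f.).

Δv ≈ 1.37 km/s

r₁ = 6371 + 1253 = 7624.0 km = 7.6240×10⁶ m.
r₂ = 6371 + 38380 = 44751 km = 4.4751×10⁷ m.
Transfer ellipse a_t = (r₁ + r₂)/2 = 2.619×10⁷ m.
At r₁: circular v_c1 = √(μ/r₁) = 7231 m/s; transfer-perigee v_p = √[μ(2/r₁ − 1/a_t)] = 9452 m/s.
At r₂: circular v_c2 = √(μ/r₂) = 2984 m/s; transfer-apogee v_a = √[μ(2/r₂ − 1/a_t)] = 1610 m/s.
Δv₂ = v_c2 − v_a = 1374 m/s.
= 1.374 km/s.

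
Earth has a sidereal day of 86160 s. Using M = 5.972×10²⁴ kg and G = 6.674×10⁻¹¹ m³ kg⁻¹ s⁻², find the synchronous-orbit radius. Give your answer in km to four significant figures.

μ = GM = 6.674×10⁻¹¹ × 5.972×10²⁴ = 3.986×10¹⁴ m³/s².
A synchronous orbit has period T, so by Kepler's third law a = (μT²/4π²)^(1/3).
μT²/4π² = 3.986×10¹⁴ × (8.616×10⁴)² / 39.48 = 7.495×10²² m³.
a = 4.216×10⁷ m = 42162 km.

r_sync ≈ 42160 km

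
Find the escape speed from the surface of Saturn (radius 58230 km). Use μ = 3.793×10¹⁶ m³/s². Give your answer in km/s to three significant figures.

v_esc ≈ 36.1 km/s

r = R = 5.823×10⁷ m.
Escape speed v_esc = √(2μ/r) = √(2 × 3.793×10¹⁶ / 5.823×10⁷) = √(1.303×10⁹) = 36090 m/s.
= 36.09 km/s.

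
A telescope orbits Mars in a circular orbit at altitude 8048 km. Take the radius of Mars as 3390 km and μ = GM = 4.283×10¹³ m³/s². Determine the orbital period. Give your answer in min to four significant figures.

r = 3390 + 8048 = 11438 km = 1.1438×10⁷ m.
Kepler's third law: T = 2π√(r³/μ) = 2π√((1.144×10⁷)³ / 4.283×10¹³).
r³/μ = 3.494×10⁷ s², so T = 2π × 5.911×10³ = 3.714×10⁴ s.
Converting: 3.714×10⁴ s ÷ 60.00 = 619.0 min.

T ≈ 619.0 min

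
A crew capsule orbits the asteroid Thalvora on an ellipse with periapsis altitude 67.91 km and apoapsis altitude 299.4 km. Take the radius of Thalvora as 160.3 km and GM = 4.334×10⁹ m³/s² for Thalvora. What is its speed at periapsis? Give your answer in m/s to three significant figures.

r_p = 160.3 + 67.91 = 228.21 km = 2.2821×10⁵ m.
r_a = 160.3 + 299.4 = 459.70 km = 4.5970×10⁵ m.
Semi-major axis a = (r_p + r_a)/2 = 343.95 km = 3.440×10⁵ m.
Vis-viva: v² = μ(2/r − 1/a) = 4.334×10⁹ × (8.764×10⁻⁶ − 2.907×10⁻⁶) = 2.538×10⁴ m²/s².
v = 159.3 m/s.

v ≈ 159 m/s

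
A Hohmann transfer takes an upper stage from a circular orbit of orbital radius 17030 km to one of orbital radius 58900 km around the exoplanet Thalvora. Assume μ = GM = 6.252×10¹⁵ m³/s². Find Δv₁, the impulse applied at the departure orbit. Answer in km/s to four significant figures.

r₁ = 17030 km = 1.703×10⁷ m.
r₂ = 58900 km = 5.890×10⁷ m.
Transfer ellipse a_t = (r₁ + r₂)/2 = 3.796×10⁷ m.
At r₁: circular v_c1 = √(μ/r₁) = 19160 m/s; transfer-periapsis v_p = √[μ(2/r₁ − 1/a_t)] = 23870 m/s.
Δv₁ = v_p − v_c1 = 4705 m/s.
= 4.705 km/s.

Δv ≈ 4.705 km/s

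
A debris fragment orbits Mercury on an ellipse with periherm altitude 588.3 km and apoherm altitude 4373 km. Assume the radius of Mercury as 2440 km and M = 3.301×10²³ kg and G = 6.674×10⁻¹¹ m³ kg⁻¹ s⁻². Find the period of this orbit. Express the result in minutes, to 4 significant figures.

μ = GM = 6.674×10⁻¹¹ × 3.301×10²³ = 2.203×10¹³ m³/s².
r_p = 2440 + 588.3 = 3028.3 km = 3.0283×10⁶ m.
r_a = 2440 + 4373 = 6813.0 km = 6.8130×10⁶ m.
Semi-major axis a = (r_p + r_a)/2 = (3028.3 + 6813.0)/2 = 4920.6 km = 4.921×10⁶ m.
By Kepler's third law T = 2π√(a³/μ) = 2π × 2.326×10³ = 1.461×10⁴ s.
= 243.5 minutes.

T ≈ 243.5 minutes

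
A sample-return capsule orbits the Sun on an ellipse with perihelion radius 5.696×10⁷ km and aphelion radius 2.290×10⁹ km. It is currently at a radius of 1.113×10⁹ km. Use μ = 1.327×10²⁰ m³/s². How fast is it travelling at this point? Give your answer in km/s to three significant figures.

v ≈ 11.2 km/s

Semi-major axis a = (r_p + r_a)/2 = 1.1735×10⁹ km = 1.173×10¹² m.
Vis-viva: v² = μ(2/r − 1/a) = 1.327×10²⁰ × (1.797×10⁻¹² − 8.522×10⁻¹³) = 1.254×10⁸ m²/s².
v = 11200 m/s = 11.20 km/s.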